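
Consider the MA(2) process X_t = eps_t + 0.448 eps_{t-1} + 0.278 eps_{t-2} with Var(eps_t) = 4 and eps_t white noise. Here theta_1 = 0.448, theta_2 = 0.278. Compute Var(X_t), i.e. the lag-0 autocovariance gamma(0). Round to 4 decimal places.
\gamma(0) = 5.1120

For an MA(q) process X_t = eps_t + sum_i theta_i eps_{t-i} with
Var(eps_t) = sigma^2, the variance is
  gamma(0) = sigma^2 * (1 + sum_i theta_i^2).
  sum_i theta_i^2 = (0.448)^2 + (0.278)^2 = 0.200704 + 0.077284 = 0.277988.
  gamma(0) = 4 * (1 + 0.277988) = 4 * 1.277988 = 5.111952, which rounds to 5.1120.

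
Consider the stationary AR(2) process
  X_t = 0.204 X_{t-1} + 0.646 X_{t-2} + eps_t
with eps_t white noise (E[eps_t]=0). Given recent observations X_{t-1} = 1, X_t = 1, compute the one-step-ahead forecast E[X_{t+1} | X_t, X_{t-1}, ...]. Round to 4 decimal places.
E[X_{t+1} \mid \mathcal F_t] = 0.8500

For an AR(p) model X_t = c + sum_i phi_i X_{t-i} + eps_t, the
one-step-ahead conditional mean is
  E[X_{t+1} | X_t, ...] = c + sum_i phi_i X_{t+1-i}.
Substitute known values:
  E[X_{t+1} | ...] = (0.204) * (1) + (0.646) * (1)
                   = 0.8500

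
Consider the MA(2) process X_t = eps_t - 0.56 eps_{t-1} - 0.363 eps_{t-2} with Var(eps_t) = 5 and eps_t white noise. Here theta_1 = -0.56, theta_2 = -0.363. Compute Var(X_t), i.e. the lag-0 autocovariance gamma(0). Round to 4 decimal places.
\gamma(0) = 7.2268

For an MA(q) process X_t = eps_t + sum_i theta_i eps_{t-i} with
Var(eps_t) = sigma^2, the variance is
  gamma(0) = sigma^2 * (1 + sum_i theta_i^2).
  sum_i theta_i^2 = (-0.56)^2 + (-0.363)^2 = 0.3136 + 0.131769 = 0.445369.
  gamma(0) = 5 * (1 + 0.445369) = 5 * 1.445369 = 7.226845, which rounds to 7.2268.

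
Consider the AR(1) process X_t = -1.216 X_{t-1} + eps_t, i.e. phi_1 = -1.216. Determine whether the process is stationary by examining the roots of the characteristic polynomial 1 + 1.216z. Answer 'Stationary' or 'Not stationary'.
\text{Not stationary}

The AR(p) characteristic polynomial is P(z) = 1 + 1.216z.
Stationarity requires all roots to lie outside the unit circle, i.e. |z| > 1 for every root.
This is linear in z: 1 + (1.216) z = 0  =>  z = -1/(1.216) = -0.822368,  |z| = 0.822368.
Moduli of all roots: 0.8224.
All moduli strictly greater than 1? No.
Verdict: Not stationary.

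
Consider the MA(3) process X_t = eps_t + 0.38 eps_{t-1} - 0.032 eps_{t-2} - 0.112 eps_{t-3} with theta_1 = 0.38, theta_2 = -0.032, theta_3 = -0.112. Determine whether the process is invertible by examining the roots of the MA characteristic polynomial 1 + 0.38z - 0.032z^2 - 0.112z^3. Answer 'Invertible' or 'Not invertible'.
\text{Invertible}

The MA(q) characteristic polynomial is P(z) = 1 + 0.38z - 0.032z^2 - 0.112z^3.
Invertibility requires all roots to lie outside the unit circle, i.e. |z| > 1 for every root.
Degree 3: look for a simple real root z0 first, then factor out (1 - z/z0) and solve the remaining quadratic.
Testing z0 = 2.5: P(2.5) = 1 + (0.38)(2.5) + (-0.032)(2.5)^2 + (-0.112)(2.5)^3
  = 1 + (0.95) + (-0.2) + (-1.75) = 0.  So z_0 = 2.5 is a root, |z_0| = 2.5.
Divide out the factor (1 - 0.4 z) = (1 - z/z0) (since 1/z0 = 0.4):
  P(z) = (1 - 0.4 z)(1 + (0.78) z + (0.28) z^2)
  [check: z-coef 0.78 - (0.4) = 0.38; z^2-coef 0.28 - (0.4)(0.78) = -0.032; z^3-coef -(0.4)(0.28) = -0.112.]
Remaining roots from the quadratic factor 1 + (0.78) z + (0.28) z^2:
  Set 1 + (0.78) z + (0.28) z^2 = 0, i.e. a z^2 + b z + c = 0 with a = 0.28, b = 0.78, c = 1.
  Discriminant D = b^2 - 4ac = (0.78)^2 - 4*(0.28)*1 = 0.6084 - (1.12) = -0.5116.
  D < 0, so the roots are the complex-conjugate pair z = (-b +/- i sqrt(-D)) / (2a) = -1.3929 +/- 1.2773i.
  For a conjugate pair |z|^2 = z * conj(z) = (product of roots) = c/a = 1/(0.28) = 3.571429, so |z| = sqrt(3.571429) = 1.8898 for both roots.
Moduli of all roots: 2.5000, 1.8898, 1.8898.
All moduli strictly greater than 1? Yes.
Verdict: Invertible.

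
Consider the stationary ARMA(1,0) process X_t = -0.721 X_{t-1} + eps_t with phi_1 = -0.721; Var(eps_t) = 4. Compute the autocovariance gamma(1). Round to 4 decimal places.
\gamma(1) = -6.0063

Multiply the model equation by X_{t-k} and take expectations. With theta_0 = psi_0 = 1 and psi_j the MA(infinity) weights, this gives
  gamma(k) - sum_i phi_i gamma(k-i) = c_k,
  c_k = sigma^2 * sum_{j=k..q} theta_j psi_{j-k}   (c_k = 0 for k > q),
using gamma(-m) = gamma(m).
Pure AR (q = 0): c_0 = sigma^2 = 4, c_k = 0 for k >= 1.
Equations for k = 0 and k = 1 (AR order 1):
  gamma(0) = phi_1 gamma(1) + c_0
  gamma(1) = phi_1 gamma(0) + c_1
Substituting the second into the first: gamma(0) (1 - phi_1^2) = c_0 + phi_1 c_1, so
  gamma(0) = c_0 / (1 - phi_1^2) = 4 / (1 - (-0.721)^2) = 4 / 0.480159 = 8.330574.
  gamma(1) = phi_1 gamma(0) = (-0.721)(8.330574) = -6.006344.
Therefore gamma(1) = -6.0063 (to 4 decimal places).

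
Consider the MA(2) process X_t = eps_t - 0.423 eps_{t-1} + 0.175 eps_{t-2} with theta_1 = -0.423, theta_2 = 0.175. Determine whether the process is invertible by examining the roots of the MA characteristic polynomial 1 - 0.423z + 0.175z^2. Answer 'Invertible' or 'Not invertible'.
\text{Invertible}

The MA(q) characteristic polynomial is P(z) = 1 - 0.423z + 0.175z^2.
Invertibility requires all roots to lie outside the unit circle, i.e. |z| > 1 for every root.
Set 1 + (-0.423) z + (0.175) z^2 = 0, i.e. a z^2 + b z + c = 0 with a = 0.175, b = -0.423, c = 1.
Discriminant D = b^2 - 4ac = (-0.423)^2 - 4*(0.175)*1 = 0.178929 - (0.7) = -0.521071.
D < 0, so the roots are the complex-conjugate pair z = (-b +/- i sqrt(-D)) / (2a) = 1.2086 +/- 2.0624i.
For a conjugate pair |z|^2 = z * conj(z) = (product of roots) = c/a = 1/(0.175) = 5.714286, so |z| = sqrt(5.714286) = 2.3905 for both roots.
Moduli of all roots: 2.3905, 2.3905.
All moduli strictly greater than 1? Yes.
Verdict: Invertible.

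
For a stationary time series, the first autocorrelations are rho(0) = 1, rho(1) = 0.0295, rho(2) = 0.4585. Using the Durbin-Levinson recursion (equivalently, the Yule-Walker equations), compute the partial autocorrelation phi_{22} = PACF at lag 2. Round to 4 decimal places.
\phi_{22} = 0.4580

The PACF at lag k is phi_{kk}, the last component of the solution
to the Yule-Walker system G_k phi = r_k where
  (G_k)_{ij} = rho(|i - j|), (r_k)_i = rho(i), i,j = 1..k.
Equivalently, Durbin-Levinson gives phi_{kk} iteratively:
  phi_{11} = rho(1)
  phi_{kk} = [rho(k) - sum_{j=1..k-1} phi_{k-1,j} rho(k-j)]
            / [1 - sum_{j=1..k-1} phi_{k-1,j} rho(j)],
  phi_{k,j} = phi_{k-1,j} - phi_{kk} phi_{k-1,k-j},  j = 1..k-1.
Step k = 1:
  phi_11 = rho(1) = 0.0295.
Step k = 2:
  phi_22 = [rho(2) - phi_11 rho(1)] / [1 - phi_11 rho(1)] = [0.4585 - (0.0295)(0.0295)] / [1 - (0.0295)(0.0295)]
         = 0.45762975 / 0.99912975 = 0.458.
Therefore phi_{22} = 0.4580.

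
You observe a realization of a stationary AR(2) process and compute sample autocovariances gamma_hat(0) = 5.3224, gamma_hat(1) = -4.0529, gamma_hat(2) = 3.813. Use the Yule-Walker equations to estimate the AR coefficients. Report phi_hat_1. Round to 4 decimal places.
\hat\phi_{1} = -0.5140

The Yule-Walker equations for an AR(p) process read, in matrix form,
  Gamma_p phi = r_p,   with   (Gamma_p)_{ij} = gamma(|i - j|),
                       (r_p)_i = gamma(i),   i,j = 1..p.
Substitute the sample gammas (Toeplitz matrix and right-hand side of size 2):
  Gamma_p = [[5.3224, -4.0529], [-4.0529, 5.3224]]
  r_p     = [-4.0529, 3.813]
Written out:
  5.3224 phi_1 - 4.0529 phi_2 = -4.0529
  -4.0529 phi_1 + 5.3224 phi_2 = 3.813
Solve by Cramer's rule:
  det = gamma(0)^2 - gamma(1)^2 = (5.3224)^2 - (-4.0529)^2 = 28.32794176 - 16.42599841 = 11.90194335
  phi_hat_1 = [gamma(1) gamma(0) - gamma(1) gamma(2)] / det = [(-4.0529)(5.3224) - (-4.0529)(3.813)] / 11.90194335 = -6.11744726 / 11.90194335 = -0.514
  phi_hat_2 = [gamma(0) gamma(2) - gamma(1)^2] / det = [(5.3224)(3.813) - (-4.0529)^2] / 11.90194335 = 3.86831279 / 11.90194335 = 0.325
So phi_hat = [-0.5140, 0.3250].
Therefore phi_hat_1 = -0.5140.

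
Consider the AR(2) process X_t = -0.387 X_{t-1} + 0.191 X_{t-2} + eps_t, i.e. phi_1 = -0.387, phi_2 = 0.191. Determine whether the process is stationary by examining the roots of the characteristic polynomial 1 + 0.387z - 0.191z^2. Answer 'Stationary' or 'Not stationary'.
\text{Stationary}

The AR(p) characteristic polynomial is P(z) = 1 + 0.387z - 0.191z^2.
Stationarity requires all roots to lie outside the unit circle, i.e. |z| > 1 for every root.
Set 1 + (0.387) z + (-0.191) z^2 = 0, i.e. a z^2 + b z + c = 0 with a = -0.191, b = 0.387, c = 1.
Discriminant D = b^2 - 4ac = (0.387)^2 - 4*(-0.191)*1 = 0.149769 - (-0.764) = 0.913769.
D >= 0, so the roots are real: z = (-b +/- sqrt(D)) / (2a) = (-0.387 +/- 0.955913) / (-0.382).
  z_1 = (-0.387 + 0.955913) / (-0.382) = -1.4893,   |z_1| = 1.4893.
  z_2 = (-0.387 - 0.955913) / (-0.382) = 3.5155,   |z_2| = 3.5155.
Moduli of all roots: 1.4893, 3.5155.
All moduli strictly greater than 1? Yes.
Verdict: Stationary.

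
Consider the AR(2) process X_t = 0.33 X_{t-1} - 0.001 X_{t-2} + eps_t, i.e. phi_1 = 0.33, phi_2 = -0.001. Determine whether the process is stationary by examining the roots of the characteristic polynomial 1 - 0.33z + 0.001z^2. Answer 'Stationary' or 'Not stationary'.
\text{Stationary}

The AR(p) characteristic polynomial is P(z) = 1 - 0.33z + 0.001z^2.
Stationarity requires all roots to lie outside the unit circle, i.e. |z| > 1 for every root.
Set 1 + (-0.33) z + (0.001) z^2 = 0, i.e. a z^2 + b z + c = 0 with a = 0.001, b = -0.33, c = 1.
Discriminant D = b^2 - 4ac = (-0.33)^2 - 4*(0.001)*1 = 0.1089 - (0.004) = 0.1049.
D >= 0, so the roots are real: z = (-b +/- sqrt(D)) / (2a) = (0.33 +/- 0.323883) / (0.002).
  z_1 = (0.33 + 0.323883) / (0.002) = 326.9413,   |z_1| = 326.9413.
  z_2 = (0.33 - 0.323883) / (0.002) = 3.0587,   |z_2| = 3.0587.
Moduli of all roots: 326.9413, 3.0587.
All moduli strictly greater than 1? Yes.
Verdict: Stationary.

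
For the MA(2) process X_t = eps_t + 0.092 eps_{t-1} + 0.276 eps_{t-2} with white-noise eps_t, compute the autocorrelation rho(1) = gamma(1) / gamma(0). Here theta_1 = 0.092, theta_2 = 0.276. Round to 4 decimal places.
\rho(1) = 0.1082

For an MA(q) process with theta_0 = 1, the autocovariance is
  gamma(k) = sigma^2 * sum_{i=0..q-k} theta_i * theta_{i+k},
and rho(k) = gamma(k) / gamma(0). Sigma^2 cancels.
  numerator   = (1)*(0.092) + (0.092)*(0.276) = 0.117392.
  denominator = (1)^2 + (0.092)^2 + (0.276)^2 = 1.08464.
  rho(1) = 0.117392 / 1.08464 = 0.1082.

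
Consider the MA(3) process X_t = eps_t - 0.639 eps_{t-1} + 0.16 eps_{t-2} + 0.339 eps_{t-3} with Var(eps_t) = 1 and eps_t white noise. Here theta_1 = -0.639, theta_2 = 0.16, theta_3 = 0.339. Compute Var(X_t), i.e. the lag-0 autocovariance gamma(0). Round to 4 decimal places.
\gamma(0) = 1.5488

For an MA(q) process X_t = eps_t + sum_i theta_i eps_{t-i} with
Var(eps_t) = sigma^2, the variance is
  gamma(0) = sigma^2 * (1 + sum_i theta_i^2).
  sum_i theta_i^2 = (-0.639)^2 + (0.16)^2 + (0.339)^2 = 0.408321 + 0.0256 + 0.114921 = 0.548842.
  gamma(0) = 1 * (1 + 0.548842) = 1 * 1.548842 = 1.548842, which rounds to 1.5488.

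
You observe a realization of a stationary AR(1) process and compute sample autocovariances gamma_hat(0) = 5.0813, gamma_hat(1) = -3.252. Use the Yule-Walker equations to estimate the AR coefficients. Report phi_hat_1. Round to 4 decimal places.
\hat\phi_{1} = -0.6400

The Yule-Walker equations for an AR(p) process read, in matrix form,
  Gamma_p phi = r_p,   with   (Gamma_p)_{ij} = gamma(|i - j|),
                       (r_p)_i = gamma(i),   i,j = 1..p.
Substitute the sample gammas (Toeplitz matrix and right-hand side of size 1):
  Gamma_p = [[5.0813]]
  r_p     = [-3.252]
With p = 1 this is the single equation gamma(0) phi_1 = gamma(1):
  phi_hat_1 = gamma(1) / gamma(0) = -3.252 / 5.0813 = -0.6400.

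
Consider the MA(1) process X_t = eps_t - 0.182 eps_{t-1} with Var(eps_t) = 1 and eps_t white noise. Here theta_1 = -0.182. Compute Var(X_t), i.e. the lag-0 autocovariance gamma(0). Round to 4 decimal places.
\gamma(0) = 1.0331

For an MA(q) process X_t = eps_t + sum_i theta_i eps_{t-i} with
Var(eps_t) = sigma^2, the variance is
  gamma(0) = sigma^2 * (1 + sum_i theta_i^2).
  sum_i theta_i^2 = (-0.182)^2 = 0.033124.
  gamma(0) = 1 * (1 + 0.033124) = 1 * 1.033124 = 1.033124, which rounds to 1.0331.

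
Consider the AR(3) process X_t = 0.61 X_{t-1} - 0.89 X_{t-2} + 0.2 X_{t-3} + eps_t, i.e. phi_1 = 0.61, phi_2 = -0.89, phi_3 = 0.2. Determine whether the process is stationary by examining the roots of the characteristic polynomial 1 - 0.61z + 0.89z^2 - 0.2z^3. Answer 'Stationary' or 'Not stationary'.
\text{Stationary}

The AR(p) characteristic polynomial is P(z) = 1 - 0.61z + 0.89z^2 - 0.2z^3.
Stationarity requires all roots to lie outside the unit circle, i.e. |z| > 1 for every root.
Degree 3: look for a simple real root z0 first, then factor out (1 - z/z0) and solve the remaining quadratic.
Testing z0 = 4: P(4) = 1 + (-0.61)(4) + (0.89)(4)^2 + (-0.2)(4)^3
  = 1 + (-2.44) + (14.24) + (-12.8) = 0.  So z_0 = 4 is a root, |z_0| = 4.
Divide out the factor (1 - 0.25 z) = (1 - z/z0) (since 1/z0 = 0.25):
  P(z) = (1 - 0.25 z)(1 + (-0.36) z + (0.8) z^2)
  [check: z-coef -0.36 - (0.25) = -0.61; z^2-coef 0.8 - (0.25)(-0.36) = 0.89; z^3-coef -(0.25)(0.8) = -0.2.]
Remaining roots from the quadratic factor 1 + (-0.36) z + (0.8) z^2:
  Set 1 + (-0.36) z + (0.8) z^2 = 0, i.e. a z^2 + b z + c = 0 with a = 0.8, b = -0.36, c = 1.
  Discriminant D = b^2 - 4ac = (-0.36)^2 - 4*(0.8)*1 = 0.1296 - (3.2) = -3.0704.
  D < 0, so the roots are the complex-conjugate pair z = (-b +/- i sqrt(-D)) / (2a) = 0.225 +/- 1.0952i.
  For a conjugate pair |z|^2 = z * conj(z) = (product of roots) = c/a = 1/(0.8) = 1.25, so |z| = sqrt(1.25) = 1.118 for both roots.
Moduli of all roots: 4.0000, 1.1180, 1.1180.
All moduli strictly greater than 1? Yes.
Verdict: Stationary.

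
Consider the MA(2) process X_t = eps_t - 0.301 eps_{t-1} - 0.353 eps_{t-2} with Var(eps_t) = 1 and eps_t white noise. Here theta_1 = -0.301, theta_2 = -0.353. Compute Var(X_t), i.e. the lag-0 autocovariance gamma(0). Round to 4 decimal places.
\gamma(0) = 1.2152

For an MA(q) process X_t = eps_t + sum_i theta_i eps_{t-i} with
Var(eps_t) = sigma^2, the variance is
  gamma(0) = sigma^2 * (1 + sum_i theta_i^2).
  sum_i theta_i^2 = (-0.301)^2 + (-0.353)^2 = 0.090601 + 0.124609 = 0.21521.
  gamma(0) = 1 * (1 + 0.21521) = 1 * 1.21521 = 1.21521, which rounds to 1.2152.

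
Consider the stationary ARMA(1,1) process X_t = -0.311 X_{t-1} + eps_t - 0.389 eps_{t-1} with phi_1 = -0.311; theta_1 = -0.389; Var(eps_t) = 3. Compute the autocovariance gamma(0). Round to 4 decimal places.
\gamma(0) = 4.6274

Multiply the model equation by X_{t-k} and take expectations. With theta_0 = psi_0 = 1 and psi_j the MA(infinity) weights, this gives
  gamma(k) - sum_i phi_i gamma(k-i) = c_k,
  c_k = sigma^2 * sum_{j=k..q} theta_j psi_{j-k}   (c_k = 0 for k > q),
using gamma(-m) = gamma(m).
psi-weights needed (psi_j = theta_j + sum_i phi_i psi_{j-i}):
  psi_1 = theta_1 + phi_1 = -0.389 + (-0.311) = -0.7
Right-hand sides:
  c_0 = sigma^2 (1 + theta_1 psi_1) = 3 * (1 + (-0.389)(-0.7)) = 3 * 1.2723 = 3.8169
  c_1 = sigma^2 theta_1 = 3 * (-0.389) = -1.167
  c_2 = 0
Equations for k = 0 and k = 1 (AR order 1):
  gamma(0) = phi_1 gamma(1) + c_0
  gamma(1) = phi_1 gamma(0) + c_1
Substituting the second into the first: gamma(0) (1 - phi_1^2) = c_0 + phi_1 c_1, so
  gamma(0) = (c_0 + phi_1 c_1) / (1 - phi_1^2) = (3.8169 + (-0.311)(-1.167)) / (1 - (-0.311)^2) = 4.179837 / 0.903279 = 4.627404.
Therefore gamma(0) = 4.6274 (to 4 decimal places).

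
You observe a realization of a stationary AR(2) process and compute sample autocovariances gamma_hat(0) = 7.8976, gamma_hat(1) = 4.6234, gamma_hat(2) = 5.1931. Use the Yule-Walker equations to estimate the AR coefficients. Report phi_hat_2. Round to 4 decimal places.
\hat\phi_{2} = 0.4790

The Yule-Walker equations for an AR(p) process read, in matrix form,
  Gamma_p phi = r_p,   with   (Gamma_p)_{ij} = gamma(|i - j|),
                       (r_p)_i = gamma(i),   i,j = 1..p.
Substitute the sample gammas (Toeplitz matrix and right-hand side of size 2):
  Gamma_p = [[7.8976, 4.6234], [4.6234, 7.8976]]
  r_p     = [4.6234, 5.1931]
Written out:
  7.8976 phi_1 + 4.6234 phi_2 = 4.6234
  4.6234 phi_1 + 7.8976 phi_2 = 5.1931
Solve by Cramer's rule:
  det = gamma(0)^2 - gamma(1)^2 = (7.8976)^2 - (4.6234)^2 = 62.37208576 - 21.37582756 = 40.9962582
  phi_hat_1 = [gamma(1) gamma(0) - gamma(1) gamma(2)] / det = [(4.6234)(7.8976) - (4.6234)(5.1931)] / 40.9962582 = 12.5039853 / 40.9962582 = 0.305
  phi_hat_2 = [gamma(0) gamma(2) - gamma(1)^2] / det = [(7.8976)(5.1931) - (4.6234)^2] / 40.9962582 = 19.637199 / 40.9962582 = 0.479
So phi_hat = [0.3050, 0.4790].
Therefore phi_hat_2 = 0.4790.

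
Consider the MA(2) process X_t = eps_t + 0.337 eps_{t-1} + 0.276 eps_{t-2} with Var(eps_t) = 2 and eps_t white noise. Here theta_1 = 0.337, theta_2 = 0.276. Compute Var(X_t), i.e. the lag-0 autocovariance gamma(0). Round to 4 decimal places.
\gamma(0) = 2.3795

For an MA(q) process X_t = eps_t + sum_i theta_i eps_{t-i} with
Var(eps_t) = sigma^2, the variance is
  gamma(0) = sigma^2 * (1 + sum_i theta_i^2).
  sum_i theta_i^2 = (0.337)^2 + (0.276)^2 = 0.113569 + 0.076176 = 0.189745.
  gamma(0) = 2 * (1 + 0.189745) = 2 * 1.189745 = 2.37949, which rounds to 2.3795.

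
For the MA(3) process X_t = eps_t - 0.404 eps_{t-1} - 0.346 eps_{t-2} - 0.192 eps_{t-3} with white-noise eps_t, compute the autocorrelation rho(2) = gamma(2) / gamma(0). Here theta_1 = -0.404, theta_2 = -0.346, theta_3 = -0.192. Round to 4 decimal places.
\rho(2) = -0.2034

For an MA(q) process with theta_0 = 1, the autocovariance is
  gamma(k) = sigma^2 * sum_{i=0..q-k} theta_i * theta_{i+k},
and rho(k) = gamma(k) / gamma(0). Sigma^2 cancels.
  numerator   = (1)*(-0.346) + (-0.404)*(-0.192) = -0.268432.
  denominator = (1)^2 + (-0.404)^2 + (-0.346)^2 + (-0.192)^2 = 1.319796.
  rho(2) = -0.268432 / 1.319796 = -0.2034.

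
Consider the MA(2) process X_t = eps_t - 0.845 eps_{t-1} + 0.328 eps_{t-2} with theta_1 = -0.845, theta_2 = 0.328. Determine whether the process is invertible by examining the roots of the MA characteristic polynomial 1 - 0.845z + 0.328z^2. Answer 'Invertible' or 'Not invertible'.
\text{Invertible}

The MA(q) characteristic polynomial is P(z) = 1 - 0.845z + 0.328z^2.
Invertibility requires all roots to lie outside the unit circle, i.e. |z| > 1 for every root.
Set 1 + (-0.845) z + (0.328) z^2 = 0, i.e. a z^2 + b z + c = 0 with a = 0.328, b = -0.845, c = 1.
Discriminant D = b^2 - 4ac = (-0.845)^2 - 4*(0.328)*1 = 0.714025 - (1.312) = -0.597975.
D < 0, so the roots are the complex-conjugate pair z = (-b +/- i sqrt(-D)) / (2a) = 1.2881 +/- 1.1788i.
For a conjugate pair |z|^2 = z * conj(z) = (product of roots) = c/a = 1/(0.328) = 3.04878, so |z| = sqrt(3.04878) = 1.7461 for both roots.
Moduli of all roots: 1.7461, 1.7461.
All moduli strictly greater than 1? Yes.
Verdict: Invertible.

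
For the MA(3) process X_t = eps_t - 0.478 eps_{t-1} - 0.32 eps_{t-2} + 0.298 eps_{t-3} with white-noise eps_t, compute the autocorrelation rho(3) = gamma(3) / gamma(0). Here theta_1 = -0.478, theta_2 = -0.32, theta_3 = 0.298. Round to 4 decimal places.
\rho(3) = 0.2099

For an MA(q) process with theta_0 = 1, the autocovariance is
  gamma(k) = sigma^2 * sum_{i=0..q-k} theta_i * theta_{i+k},
and rho(k) = gamma(k) / gamma(0). Sigma^2 cancels.
  numerator   = (1)*(0.298) = 0.298.
  denominator = (1)^2 + (-0.478)^2 + (-0.32)^2 + (0.298)^2 = 1.419688.
  rho(3) = 0.298 / 1.419688 = 0.2099.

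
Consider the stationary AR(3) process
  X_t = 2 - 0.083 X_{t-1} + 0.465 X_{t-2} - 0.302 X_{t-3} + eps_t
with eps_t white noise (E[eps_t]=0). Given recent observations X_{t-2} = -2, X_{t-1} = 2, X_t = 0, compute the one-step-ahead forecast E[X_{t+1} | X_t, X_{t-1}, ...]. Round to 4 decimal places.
E[X_{t+1} \mid \mathcal F_t] = 3.5340

For an AR(p) model X_t = c + sum_i phi_i X_{t-i} + eps_t, the
one-step-ahead conditional mean is
  E[X_{t+1} | X_t, ...] = c + sum_i phi_i X_{t+1-i}.
Substitute known values:
  E[X_{t+1} | ...] = 2 + (-0.083) * (0) + (0.465) * (2) + (-0.302) * (-2)
                   = 3.5340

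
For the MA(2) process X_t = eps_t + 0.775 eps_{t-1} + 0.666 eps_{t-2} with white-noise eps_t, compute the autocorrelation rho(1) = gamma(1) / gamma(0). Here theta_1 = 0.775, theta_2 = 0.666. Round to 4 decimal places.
\rho(1) = 0.6316

For an MA(q) process with theta_0 = 1, the autocovariance is
  gamma(k) = sigma^2 * sum_{i=0..q-k} theta_i * theta_{i+k},
and rho(k) = gamma(k) / gamma(0). Sigma^2 cancels.
  numerator   = (1)*(0.775) + (0.775)*(0.666) = 1.29115.
  denominator = (1)^2 + (0.775)^2 + (0.666)^2 = 2.044181.
  rho(1) = 1.29115 / 2.044181 = 0.6316.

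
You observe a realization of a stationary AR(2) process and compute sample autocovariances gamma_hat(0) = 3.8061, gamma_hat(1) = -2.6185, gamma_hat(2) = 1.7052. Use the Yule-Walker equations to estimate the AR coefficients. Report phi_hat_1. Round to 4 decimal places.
\hat\phi_{1} = -0.7210

The Yule-Walker equations for an AR(p) process read, in matrix form,
  Gamma_p phi = r_p,   with   (Gamma_p)_{ij} = gamma(|i - j|),
                       (r_p)_i = gamma(i),   i,j = 1..p.
Substitute the sample gammas (Toeplitz matrix and right-hand side of size 2):
  Gamma_p = [[3.8061, -2.6185], [-2.6185, 3.8061]]
  r_p     = [-2.6185, 1.7052]
Written out:
  3.8061 phi_1 - 2.6185 phi_2 = -2.6185
  -2.6185 phi_1 + 3.8061 phi_2 = 1.7052
Solve by Cramer's rule:
  det = gamma(0)^2 - gamma(1)^2 = (3.8061)^2 - (-2.6185)^2 = 14.48639721 - 6.85654225 = 7.62985496
  phi_hat_1 = [gamma(1) gamma(0) - gamma(1) gamma(2)] / det = [(-2.6185)(3.8061) - (-2.6185)(1.7052)] / 7.62985496 = -5.50120665 / 7.62985496 = -0.721
  phi_hat_2 = [gamma(0) gamma(2) - gamma(1)^2] / det = [(3.8061)(1.7052) - (-2.6185)^2] / 7.62985496 = -0.36638053 / 7.62985496 = -0.048
So phi_hat = [-0.7210, -0.0480].
Therefore phi_hat_1 = -0.7210.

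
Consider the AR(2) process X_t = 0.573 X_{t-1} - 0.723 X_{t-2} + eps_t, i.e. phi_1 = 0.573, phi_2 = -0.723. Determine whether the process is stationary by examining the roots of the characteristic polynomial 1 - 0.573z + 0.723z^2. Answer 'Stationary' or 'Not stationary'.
\text{Stationary}

The AR(p) characteristic polynomial is P(z) = 1 - 0.573z + 0.723z^2.
Stationarity requires all roots to lie outside the unit circle, i.e. |z| > 1 for every root.
Set 1 + (-0.573) z + (0.723) z^2 = 0, i.e. a z^2 + b z + c = 0 with a = 0.723, b = -0.573, c = 1.
Discriminant D = b^2 - 4ac = (-0.573)^2 - 4*(0.723)*1 = 0.328329 - (2.892) = -2.563671.
D < 0, so the roots are the complex-conjugate pair z = (-b +/- i sqrt(-D)) / (2a) = 0.3963 +/- 1.1073i.
For a conjugate pair |z|^2 = z * conj(z) = (product of roots) = c/a = 1/(0.723) = 1.383126, so |z| = sqrt(1.383126) = 1.1761 for both roots.
Moduli of all roots: 1.1761, 1.1761.
All moduli strictly greater than 1? Yes.
Verdict: Stationary.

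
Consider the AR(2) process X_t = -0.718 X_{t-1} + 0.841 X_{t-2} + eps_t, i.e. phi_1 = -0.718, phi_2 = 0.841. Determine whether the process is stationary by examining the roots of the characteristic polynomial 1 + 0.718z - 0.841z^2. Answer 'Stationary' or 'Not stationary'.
\text{Not stationary}

The AR(p) characteristic polynomial is P(z) = 1 + 0.718z - 0.841z^2.
Stationarity requires all roots to lie outside the unit circle, i.e. |z| > 1 for every root.
Set 1 + (0.718) z + (-0.841) z^2 = 0, i.e. a z^2 + b z + c = 0 with a = -0.841, b = 0.718, c = 1.
Discriminant D = b^2 - 4ac = (0.718)^2 - 4*(-0.841)*1 = 0.515524 - (-3.364) = 3.879524.
D >= 0, so the roots are real: z = (-b +/- sqrt(D)) / (2a) = (-0.718 +/- 1.969651) / (-1.682).
  z_1 = (-0.718 + 1.969651) / (-1.682) = -0.7441,   |z_1| = 0.7441.
  z_2 = (-0.718 - 1.969651) / (-1.682) = 1.5979,   |z_2| = 1.5979.
Moduli of all roots: 0.7441, 1.5979.
All moduli strictly greater than 1? No.
Verdict: Not stationary.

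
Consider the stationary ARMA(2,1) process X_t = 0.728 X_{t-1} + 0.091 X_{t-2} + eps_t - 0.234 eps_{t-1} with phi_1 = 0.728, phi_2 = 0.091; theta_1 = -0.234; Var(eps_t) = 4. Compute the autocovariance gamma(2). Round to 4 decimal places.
\gamma(2) = 4.4054

Multiply the model equation by X_{t-k} and take expectations. With theta_0 = psi_0 = 1 and psi_j the MA(infinity) weights, this gives
  gamma(k) - sum_i phi_i gamma(k-i) = c_k,
  c_k = sigma^2 * sum_{j=k..q} theta_j psi_{j-k}   (c_k = 0 for k > q),
using gamma(-m) = gamma(m).
psi-weights needed (psi_j = theta_j + sum_i phi_i psi_{j-i}):
  psi_1 = theta_1 + phi_1 = -0.234 + (0.728) = 0.494
Right-hand sides:
  c_0 = sigma^2 (1 + theta_1 psi_1) = 4 * (1 + (-0.234)(0.494)) = 4 * 0.884404 = 3.537616
  c_1 = sigma^2 theta_1 = 4 * (-0.234) = -0.936
  c_2 = 0
Equations for k = 0, 1, 2 (AR order 2, c_2 = 0):
  (E0) gamma(0) = phi_1 gamma(1) + phi_2 gamma(2) + c_0
  (E1) gamma(1) = phi_1 gamma(0) + phi_2 gamma(1) + c_1
  (E2) gamma(2) = phi_1 gamma(1) + phi_2 gamma(0)
From (E1): gamma(1) = A gamma(0) + B with
  A = phi_1 / (1 - phi_2) = 0.728 / 0.909 = 0.80088,   B = c_1 / (1 - phi_2) = -0.936 / 0.909 = -1.029703.
Insert (E2) into (E0): gamma(0) (1 - phi_2^2) = phi_1 (1 + phi_2) gamma(1) + c_0.
  phi_1 (1 + phi_2) = (0.728)(1.091) = 0.794248,   1 - phi_2^2 = 0.991719.
Replace gamma(1) by A gamma(0) + B and collect gamma(0):
  gamma(0) [0.991719 - (0.794248)(0.80088)] = (0.794248)(-1.029703) + 3.537616
  gamma(0) * 0.355622 = 2.719776
  gamma(0) = 2.719776 / 0.355622 = 7.647951.
  gamma(1) = A gamma(0) + B = (0.80088)(7.647951) + (-1.029703) = 5.095389.
  gamma(2) = phi_1 gamma(1) + phi_2 gamma(0) = (0.728)(5.095389) + (0.091)(7.647951) = 4.405406.
Therefore gamma(2) = 4.4054 (to 4 decimal places).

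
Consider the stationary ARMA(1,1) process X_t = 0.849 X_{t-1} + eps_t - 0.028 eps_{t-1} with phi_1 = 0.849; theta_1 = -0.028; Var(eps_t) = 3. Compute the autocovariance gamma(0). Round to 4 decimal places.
\gamma(0) = 10.2426

Multiply the model equation by X_{t-k} and take expectations. With theta_0 = psi_0 = 1 and psi_j the MA(infinity) weights, this gives
  gamma(k) - sum_i phi_i gamma(k-i) = c_k,
  c_k = sigma^2 * sum_{j=k..q} theta_j psi_{j-k}   (c_k = 0 for k > q),
using gamma(-m) = gamma(m).
psi-weights needed (psi_j = theta_j + sum_i phi_i psi_{j-i}):
  psi_1 = theta_1 + phi_1 = -0.028 + (0.849) = 0.821
Right-hand sides:
  c_0 = sigma^2 (1 + theta_1 psi_1) = 3 * (1 + (-0.028)(0.821)) = 3 * 0.977012 = 2.931036
  c_1 = sigma^2 theta_1 = 3 * (-0.028) = -0.084
  c_2 = 0
Equations for k = 0 and k = 1 (AR order 1):
  gamma(0) = phi_1 gamma(1) + c_0
  gamma(1) = phi_1 gamma(0) + c_1
Substituting the second into the first: gamma(0) (1 - phi_1^2) = c_0 + phi_1 c_1, so
  gamma(0) = (c_0 + phi_1 c_1) / (1 - phi_1^2) = (2.931036 + (0.849)(-0.084)) / (1 - (0.849)^2) = 2.85972 / 0.279199 = 10.242587.
Therefore gamma(0) = 10.2426 (to 4 decimal places).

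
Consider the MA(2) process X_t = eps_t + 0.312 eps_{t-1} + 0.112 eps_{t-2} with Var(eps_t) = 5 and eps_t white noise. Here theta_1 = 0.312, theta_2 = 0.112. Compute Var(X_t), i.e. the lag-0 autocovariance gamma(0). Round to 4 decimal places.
\gamma(0) = 5.5494

For an MA(q) process X_t = eps_t + sum_i theta_i eps_{t-i} with
Var(eps_t) = sigma^2, the variance is
  gamma(0) = sigma^2 * (1 + sum_i theta_i^2).
  sum_i theta_i^2 = (0.312)^2 + (0.112)^2 = 0.097344 + 0.012544 = 0.109888.
  gamma(0) = 5 * (1 + 0.109888) = 5 * 1.109888 = 5.54944, which rounds to 5.5494.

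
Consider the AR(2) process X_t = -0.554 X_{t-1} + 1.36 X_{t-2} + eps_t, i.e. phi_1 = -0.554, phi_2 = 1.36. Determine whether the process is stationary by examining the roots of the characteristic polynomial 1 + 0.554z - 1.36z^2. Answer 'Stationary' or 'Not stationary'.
\text{Not stationary}

The AR(p) characteristic polynomial is P(z) = 1 + 0.554z - 1.36z^2.
Stationarity requires all roots to lie outside the unit circle, i.e. |z| > 1 for every root.
Set 1 + (0.554) z + (-1.36) z^2 = 0, i.e. a z^2 + b z + c = 0 with a = -1.36, b = 0.554, c = 1.
Discriminant D = b^2 - 4ac = (0.554)^2 - 4*(-1.36)*1 = 0.306916 - (-5.44) = 5.746916.
D >= 0, so the roots are real: z = (-b +/- sqrt(D)) / (2a) = (-0.554 +/- 2.397273) / (-2.72).
  z_1 = (-0.554 + 2.397273) / (-2.72) = -0.6777,   |z_1| = 0.6777.
  z_2 = (-0.554 - 2.397273) / (-2.72) = 1.085,   |z_2| = 1.085.
Moduli of all roots: 0.6777, 1.0850.
All moduli strictly greater than 1? No.
Verdict: Not stationary.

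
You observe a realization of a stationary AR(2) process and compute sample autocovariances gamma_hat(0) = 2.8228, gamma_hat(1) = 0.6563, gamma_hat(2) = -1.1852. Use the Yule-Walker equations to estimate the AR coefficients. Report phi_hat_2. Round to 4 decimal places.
\hat\phi_{2} = -0.5010

The Yule-Walker equations for an AR(p) process read, in matrix form,
  Gamma_p phi = r_p,   with   (Gamma_p)_{ij} = gamma(|i - j|),
                       (r_p)_i = gamma(i),   i,j = 1..p.
Substitute the sample gammas (Toeplitz matrix and right-hand side of size 2):
  Gamma_p = [[2.8228, 0.6563], [0.6563, 2.8228]]
  r_p     = [0.6563, -1.1852]
Written out:
  2.8228 phi_1 + 0.6563 phi_2 = 0.6563
  0.6563 phi_1 + 2.8228 phi_2 = -1.1852
Solve by Cramer's rule:
  det = gamma(0)^2 - gamma(1)^2 = (2.8228)^2 - (0.6563)^2 = 7.96819984 - 0.43072969 = 7.53747015
  phi_hat_1 = [gamma(1) gamma(0) - gamma(1) gamma(2)] / det = [(0.6563)(2.8228) - (0.6563)(-1.1852)] / 7.53747015 = 2.6304504 / 7.53747015 = 0.349
  phi_hat_2 = [gamma(0) gamma(2) - gamma(1)^2] / det = [(2.8228)(-1.1852) - (0.6563)^2] / 7.53747015 = -3.77631225 / 7.53747015 = -0.501
So phi_hat = [0.3490, -0.5010].
Therefore phi_hat_2 = -0.5010.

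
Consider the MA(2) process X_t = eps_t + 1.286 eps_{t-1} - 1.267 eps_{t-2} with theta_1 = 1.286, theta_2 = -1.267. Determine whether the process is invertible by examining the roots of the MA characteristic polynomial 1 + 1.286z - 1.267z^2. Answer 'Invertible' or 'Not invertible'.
\text{Not invertible}

The MA(q) characteristic polynomial is P(z) = 1 + 1.286z - 1.267z^2.
Invertibility requires all roots to lie outside the unit circle, i.e. |z| > 1 for every root.
Set 1 + (1.286) z + (-1.267) z^2 = 0, i.e. a z^2 + b z + c = 0 with a = -1.267, b = 1.286, c = 1.
Discriminant D = b^2 - 4ac = (1.286)^2 - 4*(-1.267)*1 = 1.653796 - (-5.068) = 6.721796.
D >= 0, so the roots are real: z = (-b +/- sqrt(D)) / (2a) = (-1.286 +/- 2.592643) / (-2.534).
  z_1 = (-1.286 + 2.592643) / (-2.534) = -0.5156,   |z_1| = 0.5156.
  z_2 = (-1.286 - 2.592643) / (-2.534) = 1.5306,   |z_2| = 1.5306.
Moduli of all roots: 0.5156, 1.5306.
All moduli strictly greater than 1? No.
Verdict: Not invertible.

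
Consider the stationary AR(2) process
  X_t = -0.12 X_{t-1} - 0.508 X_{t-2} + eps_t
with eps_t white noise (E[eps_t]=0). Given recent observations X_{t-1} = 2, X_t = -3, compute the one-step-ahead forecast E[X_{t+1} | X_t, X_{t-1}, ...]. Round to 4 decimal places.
E[X_{t+1} \mid \mathcal F_t] = -0.6560

For an AR(p) model X_t = c + sum_i phi_i X_{t-i} + eps_t, the
one-step-ahead conditional mean is
  E[X_{t+1} | X_t, ...] = c + sum_i phi_i X_{t+1-i}.
Substitute known values:
  E[X_{t+1} | ...] = (-0.12) * (-3) + (-0.508) * (2)
                   = -0.6560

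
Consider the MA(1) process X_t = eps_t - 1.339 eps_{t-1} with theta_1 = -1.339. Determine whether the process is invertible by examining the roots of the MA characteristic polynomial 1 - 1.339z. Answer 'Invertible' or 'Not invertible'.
\text{Not invertible}

The MA(q) characteristic polynomial is P(z) = 1 - 1.339z.
Invertibility requires all roots to lie outside the unit circle, i.e. |z| > 1 for every root.
This is linear in z: 1 + (-1.339) z = 0  =>  z = -1/(-1.339) = 0.746826,  |z| = 0.746826.
Moduli of all roots: 0.7468.
All moduli strictly greater than 1? No.
Verdict: Not invertible.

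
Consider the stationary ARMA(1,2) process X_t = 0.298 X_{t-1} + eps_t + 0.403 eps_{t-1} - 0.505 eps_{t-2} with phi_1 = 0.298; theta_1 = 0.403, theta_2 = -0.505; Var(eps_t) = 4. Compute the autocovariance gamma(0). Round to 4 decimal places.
\gamma(0) = 6.3505

Multiply the model equation by X_{t-k} and take expectations. With theta_0 = psi_0 = 1 and psi_j the MA(infinity) weights, this gives
  gamma(k) - sum_i phi_i gamma(k-i) = c_k,
  c_k = sigma^2 * sum_{j=k..q} theta_j psi_{j-k}   (c_k = 0 for k > q),
using gamma(-m) = gamma(m).
psi-weights needed (psi_j = theta_j + sum_i phi_i psi_{j-i}):
  psi_1 = theta_1 + phi_1 = 0.403 + (0.298) = 0.701
  psi_2 = theta_2 + phi_1 psi_1 = -0.505 + (0.298)(0.701) = -0.296102
Right-hand sides:
  c_0 = sigma^2 (1 + theta_1 psi_1 + theta_2 psi_2) = 4 * (1 + (0.403)(0.701) + (-0.505)(-0.296102)) = 4 * 1.432035 = 5.728138
  c_1 = sigma^2 (theta_1 + theta_2 psi_1) = 4 * (0.403 + (-0.505)(0.701)) = 0.19598
  c_2 = sigma^2 theta_2 = 4 * (-0.505) = -2.02
Equations for k = 0 and k = 1 (AR order 1):
  gamma(0) = phi_1 gamma(1) + c_0
  gamma(1) = phi_1 gamma(0) + c_1
Substituting the second into the first: gamma(0) (1 - phi_1^2) = c_0 + phi_1 c_1, so
  gamma(0) = (c_0 + phi_1 c_1) / (1 - phi_1^2) = (5.728138 + (0.298)(0.19598)) / (1 - (0.298)^2) = 5.78654 / 0.911196 = 6.350489.
Therefore gamma(0) = 6.3505 (to 4 decimal places).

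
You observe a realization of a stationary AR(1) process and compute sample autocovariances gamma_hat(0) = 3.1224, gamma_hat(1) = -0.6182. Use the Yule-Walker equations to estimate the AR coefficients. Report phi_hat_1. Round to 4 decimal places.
\hat\phi_{1} = -0.1980

The Yule-Walker equations for an AR(p) process read, in matrix form,
  Gamma_p phi = r_p,   with   (Gamma_p)_{ij} = gamma(|i - j|),
                       (r_p)_i = gamma(i),   i,j = 1..p.
Substitute the sample gammas (Toeplitz matrix and right-hand side of size 1):
  Gamma_p = [[3.1224]]
  r_p     = [-0.6182]
With p = 1 this is the single equation gamma(0) phi_1 = gamma(1):
  phi_hat_1 = gamma(1) / gamma(0) = -0.6182 / 3.1224 = -0.1980.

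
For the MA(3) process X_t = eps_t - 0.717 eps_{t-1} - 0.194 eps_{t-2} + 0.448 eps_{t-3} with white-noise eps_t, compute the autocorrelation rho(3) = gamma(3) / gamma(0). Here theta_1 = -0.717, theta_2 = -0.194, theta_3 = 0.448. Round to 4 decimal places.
\rho(3) = 0.2556

For an MA(q) process with theta_0 = 1, the autocovariance is
  gamma(k) = sigma^2 * sum_{i=0..q-k} theta_i * theta_{i+k},
and rho(k) = gamma(k) / gamma(0). Sigma^2 cancels.
  numerator   = (1)*(0.448) = 0.448.
  denominator = (1)^2 + (-0.717)^2 + (-0.194)^2 + (0.448)^2 = 1.752429.
  rho(3) = 0.448 / 1.752429 = 0.2556.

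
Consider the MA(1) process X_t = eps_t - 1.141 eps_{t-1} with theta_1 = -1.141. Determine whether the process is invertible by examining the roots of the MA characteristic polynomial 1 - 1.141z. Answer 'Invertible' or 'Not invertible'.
\text{Not invertible}

The MA(q) characteristic polynomial is P(z) = 1 - 1.141z.
Invertibility requires all roots to lie outside the unit circle, i.e. |z| > 1 for every root.
This is linear in z: 1 + (-1.141) z = 0  =>  z = -1/(-1.141) = 0.876424,  |z| = 0.876424.
Moduli of all roots: 0.8764.
All moduli strictly greater than 1? No.
Verdict: Not invertible.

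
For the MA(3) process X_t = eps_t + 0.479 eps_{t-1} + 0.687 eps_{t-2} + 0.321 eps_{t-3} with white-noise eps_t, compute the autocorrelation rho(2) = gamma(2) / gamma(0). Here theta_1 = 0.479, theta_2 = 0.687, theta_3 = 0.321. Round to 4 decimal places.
\rho(2) = 0.4659

For an MA(q) process with theta_0 = 1, the autocovariance is
  gamma(k) = sigma^2 * sum_{i=0..q-k} theta_i * theta_{i+k},
and rho(k) = gamma(k) / gamma(0). Sigma^2 cancels.
  numerator   = (1)*(0.687) + (0.479)*(0.321) = 0.840759.
  denominator = (1)^2 + (0.479)^2 + (0.687)^2 + (0.321)^2 = 1.804451.
  rho(2) = 0.840759 / 1.804451 = 0.4659.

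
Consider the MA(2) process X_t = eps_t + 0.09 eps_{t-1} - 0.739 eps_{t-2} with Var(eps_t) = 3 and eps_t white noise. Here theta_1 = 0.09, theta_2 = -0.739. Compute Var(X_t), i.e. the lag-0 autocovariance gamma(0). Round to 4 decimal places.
\gamma(0) = 4.6627

For an MA(q) process X_t = eps_t + sum_i theta_i eps_{t-i} with
Var(eps_t) = sigma^2, the variance is
  gamma(0) = sigma^2 * (1 + sum_i theta_i^2).
  sum_i theta_i^2 = (0.09)^2 + (-0.739)^2 = 0.0081 + 0.546121 = 0.554221.
  gamma(0) = 3 * (1 + 0.554221) = 3 * 1.554221 = 4.662663, which rounds to 4.6627.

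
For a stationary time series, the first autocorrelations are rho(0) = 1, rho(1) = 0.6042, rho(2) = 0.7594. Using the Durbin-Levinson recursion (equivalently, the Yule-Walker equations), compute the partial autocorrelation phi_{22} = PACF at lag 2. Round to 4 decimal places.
\phi_{22} = 0.6211

The PACF at lag k is phi_{kk}, the last component of the solution
to the Yule-Walker system G_k phi = r_k where
  (G_k)_{ij} = rho(|i - j|), (r_k)_i = rho(i), i,j = 1..k.
Equivalently, Durbin-Levinson gives phi_{kk} iteratively:
  phi_{11} = rho(1)
  phi_{kk} = [rho(k) - sum_{j=1..k-1} phi_{k-1,j} rho(k-j)]
            / [1 - sum_{j=1..k-1} phi_{k-1,j} rho(j)],
  phi_{k,j} = phi_{k-1,j} - phi_{kk} phi_{k-1,k-j},  j = 1..k-1.
Step k = 1:
  phi_11 = rho(1) = 0.6042.
Step k = 2:
  phi_22 = [rho(2) - phi_11 rho(1)] / [1 - phi_11 rho(1)] = [0.7594 - (0.6042)(0.6042)] / [1 - (0.6042)(0.6042)]
         = 0.39434236 / 0.63494236 = 0.6211.
Therefore phi_{22} = 0.6211.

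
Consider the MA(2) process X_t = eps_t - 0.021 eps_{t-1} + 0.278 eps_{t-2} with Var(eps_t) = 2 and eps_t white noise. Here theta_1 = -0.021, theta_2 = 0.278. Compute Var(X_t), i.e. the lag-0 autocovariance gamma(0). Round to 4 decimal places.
\gamma(0) = 2.1555

For an MA(q) process X_t = eps_t + sum_i theta_i eps_{t-i} with
Var(eps_t) = sigma^2, the variance is
  gamma(0) = sigma^2 * (1 + sum_i theta_i^2).
  sum_i theta_i^2 = (-0.021)^2 + (0.278)^2 = 0.000441 + 0.077284 = 0.077725.
  gamma(0) = 2 * (1 + 0.077725) = 2 * 1.077725 = 2.15545, which rounds to 2.1555.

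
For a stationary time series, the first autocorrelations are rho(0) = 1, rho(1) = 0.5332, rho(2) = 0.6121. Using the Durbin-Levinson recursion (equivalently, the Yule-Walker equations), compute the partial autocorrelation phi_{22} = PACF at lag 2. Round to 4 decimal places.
\phi_{22} = 0.4580

The PACF at lag k is phi_{kk}, the last component of the solution
to the Yule-Walker system G_k phi = r_k where
  (G_k)_{ij} = rho(|i - j|), (r_k)_i = rho(i), i,j = 1..k.
Equivalently, Durbin-Levinson gives phi_{kk} iteratively:
  phi_{11} = rho(1)
  phi_{kk} = [rho(k) - sum_{j=1..k-1} phi_{k-1,j} rho(k-j)]
            / [1 - sum_{j=1..k-1} phi_{k-1,j} rho(j)],
  phi_{k,j} = phi_{k-1,j} - phi_{kk} phi_{k-1,k-j},  j = 1..k-1.
Step k = 1:
  phi_11 = rho(1) = 0.5332.
Step k = 2:
  phi_22 = [rho(2) - phi_11 rho(1)] / [1 - phi_11 rho(1)] = [0.6121 - (0.5332)(0.5332)] / [1 - (0.5332)(0.5332)]
         = 0.32779776 / 0.71569776 = 0.458.
Therefore phi_{22} = 0.4580.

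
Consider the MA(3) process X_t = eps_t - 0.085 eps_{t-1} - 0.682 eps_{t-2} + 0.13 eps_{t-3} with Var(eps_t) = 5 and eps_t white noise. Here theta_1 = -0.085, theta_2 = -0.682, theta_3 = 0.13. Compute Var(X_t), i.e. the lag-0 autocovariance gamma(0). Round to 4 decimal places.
\gamma(0) = 7.4462

For an MA(q) process X_t = eps_t + sum_i theta_i eps_{t-i} with
Var(eps_t) = sigma^2, the variance is
  gamma(0) = sigma^2 * (1 + sum_i theta_i^2).
  sum_i theta_i^2 = (-0.085)^2 + (-0.682)^2 + (0.13)^2 = 0.007225 + 0.465124 + 0.0169 = 0.489249.
  gamma(0) = 5 * (1 + 0.489249) = 5 * 1.489249 = 7.446245, which rounds to 7.4462.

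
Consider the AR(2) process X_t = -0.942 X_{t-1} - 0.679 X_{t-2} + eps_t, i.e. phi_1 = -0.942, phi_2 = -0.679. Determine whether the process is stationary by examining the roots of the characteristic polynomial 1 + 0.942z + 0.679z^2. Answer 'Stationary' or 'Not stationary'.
\text{Stationary}

The AR(p) characteristic polynomial is P(z) = 1 + 0.942z + 0.679z^2.
Stationarity requires all roots to lie outside the unit circle, i.e. |z| > 1 for every root.
Set 1 + (0.942) z + (0.679) z^2 = 0, i.e. a z^2 + b z + c = 0 with a = 0.679, b = 0.942, c = 1.
Discriminant D = b^2 - 4ac = (0.942)^2 - 4*(0.679)*1 = 0.887364 - (2.716) = -1.828636.
D < 0, so the roots are the complex-conjugate pair z = (-b +/- i sqrt(-D)) / (2a) = -0.6937 +/- 0.9958i.
For a conjugate pair |z|^2 = z * conj(z) = (product of roots) = c/a = 1/(0.679) = 1.472754, so |z| = sqrt(1.472754) = 1.2136 for both roots.
Moduli of all roots: 1.2136, 1.2136.
All moduli strictly greater than 1? Yes.
Verdict: Stationary.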